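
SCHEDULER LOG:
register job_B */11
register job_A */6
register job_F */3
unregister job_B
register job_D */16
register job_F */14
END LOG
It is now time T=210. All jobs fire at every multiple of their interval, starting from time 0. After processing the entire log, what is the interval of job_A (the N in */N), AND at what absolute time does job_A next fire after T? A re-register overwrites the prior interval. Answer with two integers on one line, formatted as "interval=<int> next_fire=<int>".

Op 1: register job_B */11 -> active={job_B:*/11}
Op 2: register job_A */6 -> active={job_A:*/6, job_B:*/11}
Op 3: register job_F */3 -> active={job_A:*/6, job_B:*/11, job_F:*/3}
Op 4: unregister job_B -> active={job_A:*/6, job_F:*/3}
Op 5: register job_D */16 -> active={job_A:*/6, job_D:*/16, job_F:*/3}
Op 6: register job_F */14 -> active={job_A:*/6, job_D:*/16, job_F:*/14}
Final interval of job_A = 6
Next fire of job_A after T=210: (210//6+1)*6 = 216

Answer: interval=6 next_fire=216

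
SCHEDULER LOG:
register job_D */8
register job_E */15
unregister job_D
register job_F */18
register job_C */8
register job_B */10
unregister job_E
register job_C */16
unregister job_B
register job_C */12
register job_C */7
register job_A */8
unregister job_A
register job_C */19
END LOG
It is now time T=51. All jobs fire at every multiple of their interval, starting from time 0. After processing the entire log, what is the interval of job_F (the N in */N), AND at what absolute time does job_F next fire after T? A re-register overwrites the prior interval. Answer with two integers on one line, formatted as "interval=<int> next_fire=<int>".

Op 1: register job_D */8 -> active={job_D:*/8}
Op 2: register job_E */15 -> active={job_D:*/8, job_E:*/15}
Op 3: unregister job_D -> active={job_E:*/15}
Op 4: register job_F */18 -> active={job_E:*/15, job_F:*/18}
Op 5: register job_C */8 -> active={job_C:*/8, job_E:*/15, job_F:*/18}
Op 6: register job_B */10 -> active={job_B:*/10, job_C:*/8, job_E:*/15, job_F:*/18}
Op 7: unregister job_E -> active={job_B:*/10, job_C:*/8, job_F:*/18}
Op 8: register job_C */16 -> active={job_B:*/10, job_C:*/16, job_F:*/18}
Op 9: unregister job_B -> active={job_C:*/16, job_F:*/18}
Op 10: register job_C */12 -> active={job_C:*/12, job_F:*/18}
Op 11: register job_C */7 -> active={job_C:*/7, job_F:*/18}
Op 12: register job_A */8 -> active={job_A:*/8, job_C:*/7, job_F:*/18}
Op 13: unregister job_A -> active={job_C:*/7, job_F:*/18}
Op 14: register job_C */19 -> active={job_C:*/19, job_F:*/18}
Final interval of job_F = 18
Next fire of job_F after T=51: (51//18+1)*18 = 54

Answer: interval=18 next_fire=54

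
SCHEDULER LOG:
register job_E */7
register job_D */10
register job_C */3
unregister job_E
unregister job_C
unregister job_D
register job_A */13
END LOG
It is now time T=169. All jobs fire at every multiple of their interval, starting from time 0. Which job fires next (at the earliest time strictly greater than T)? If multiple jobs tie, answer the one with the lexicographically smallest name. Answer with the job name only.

Answer: job_A

Derivation:
Op 1: register job_E */7 -> active={job_E:*/7}
Op 2: register job_D */10 -> active={job_D:*/10, job_E:*/7}
Op 3: register job_C */3 -> active={job_C:*/3, job_D:*/10, job_E:*/7}
Op 4: unregister job_E -> active={job_C:*/3, job_D:*/10}
Op 5: unregister job_C -> active={job_D:*/10}
Op 6: unregister job_D -> active={}
Op 7: register job_A */13 -> active={job_A:*/13}
  job_A: interval 13, next fire after T=169 is 182
Earliest = 182, winner (lex tiebreak) = job_A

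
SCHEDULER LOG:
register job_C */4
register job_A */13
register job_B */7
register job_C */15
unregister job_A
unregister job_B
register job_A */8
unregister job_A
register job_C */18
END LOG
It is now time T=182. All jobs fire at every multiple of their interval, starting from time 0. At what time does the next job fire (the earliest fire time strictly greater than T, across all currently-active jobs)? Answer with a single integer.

Answer: 198

Derivation:
Op 1: register job_C */4 -> active={job_C:*/4}
Op 2: register job_A */13 -> active={job_A:*/13, job_C:*/4}
Op 3: register job_B */7 -> active={job_A:*/13, job_B:*/7, job_C:*/4}
Op 4: register job_C */15 -> active={job_A:*/13, job_B:*/7, job_C:*/15}
Op 5: unregister job_A -> active={job_B:*/7, job_C:*/15}
Op 6: unregister job_B -> active={job_C:*/15}
Op 7: register job_A */8 -> active={job_A:*/8, job_C:*/15}
Op 8: unregister job_A -> active={job_C:*/15}
Op 9: register job_C */18 -> active={job_C:*/18}
  job_C: interval 18, next fire after T=182 is 198
Earliest fire time = 198 (job job_C)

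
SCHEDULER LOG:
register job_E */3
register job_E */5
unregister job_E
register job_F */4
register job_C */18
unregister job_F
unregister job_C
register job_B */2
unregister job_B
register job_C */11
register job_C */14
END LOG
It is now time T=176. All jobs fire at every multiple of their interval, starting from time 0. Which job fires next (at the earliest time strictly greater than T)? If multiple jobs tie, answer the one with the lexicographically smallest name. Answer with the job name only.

Op 1: register job_E */3 -> active={job_E:*/3}
Op 2: register job_E */5 -> active={job_E:*/5}
Op 3: unregister job_E -> active={}
Op 4: register job_F */4 -> active={job_F:*/4}
Op 5: register job_C */18 -> active={job_C:*/18, job_F:*/4}
Op 6: unregister job_F -> active={job_C:*/18}
Op 7: unregister job_C -> active={}
Op 8: register job_B */2 -> active={job_B:*/2}
Op 9: unregister job_B -> active={}
Op 10: register job_C */11 -> active={job_C:*/11}
Op 11: register job_C */14 -> active={job_C:*/14}
  job_C: interval 14, next fire after T=176 is 182
Earliest = 182, winner (lex tiebreak) = job_C

Answer: job_C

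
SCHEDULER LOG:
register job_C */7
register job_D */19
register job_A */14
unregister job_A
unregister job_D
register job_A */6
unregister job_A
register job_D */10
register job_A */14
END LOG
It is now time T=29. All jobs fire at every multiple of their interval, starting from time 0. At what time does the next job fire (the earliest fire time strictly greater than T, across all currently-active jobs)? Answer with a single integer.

Answer: 30

Derivation:
Op 1: register job_C */7 -> active={job_C:*/7}
Op 2: register job_D */19 -> active={job_C:*/7, job_D:*/19}
Op 3: register job_A */14 -> active={job_A:*/14, job_C:*/7, job_D:*/19}
Op 4: unregister job_A -> active={job_C:*/7, job_D:*/19}
Op 5: unregister job_D -> active={job_C:*/7}
Op 6: register job_A */6 -> active={job_A:*/6, job_C:*/7}
Op 7: unregister job_A -> active={job_C:*/7}
Op 8: register job_D */10 -> active={job_C:*/7, job_D:*/10}
Op 9: register job_A */14 -> active={job_A:*/14, job_C:*/7, job_D:*/10}
  job_A: interval 14, next fire after T=29 is 42
  job_C: interval 7, next fire after T=29 is 35
  job_D: interval 10, next fire after T=29 is 30
Earliest fire time = 30 (job job_D)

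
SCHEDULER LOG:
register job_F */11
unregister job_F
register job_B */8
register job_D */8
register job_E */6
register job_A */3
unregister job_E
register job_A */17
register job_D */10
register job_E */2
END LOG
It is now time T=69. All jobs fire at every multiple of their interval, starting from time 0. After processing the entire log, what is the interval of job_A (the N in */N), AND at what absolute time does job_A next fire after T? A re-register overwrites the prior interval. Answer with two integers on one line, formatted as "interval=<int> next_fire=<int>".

Answer: interval=17 next_fire=85

Derivation:
Op 1: register job_F */11 -> active={job_F:*/11}
Op 2: unregister job_F -> active={}
Op 3: register job_B */8 -> active={job_B:*/8}
Op 4: register job_D */8 -> active={job_B:*/8, job_D:*/8}
Op 5: register job_E */6 -> active={job_B:*/8, job_D:*/8, job_E:*/6}
Op 6: register job_A */3 -> active={job_A:*/3, job_B:*/8, job_D:*/8, job_E:*/6}
Op 7: unregister job_E -> active={job_A:*/3, job_B:*/8, job_D:*/8}
Op 8: register job_A */17 -> active={job_A:*/17, job_B:*/8, job_D:*/8}
Op 9: register job_D */10 -> active={job_A:*/17, job_B:*/8, job_D:*/10}
Op 10: register job_E */2 -> active={job_A:*/17, job_B:*/8, job_D:*/10, job_E:*/2}
Final interval of job_A = 17
Next fire of job_A after T=69: (69//17+1)*17 = 85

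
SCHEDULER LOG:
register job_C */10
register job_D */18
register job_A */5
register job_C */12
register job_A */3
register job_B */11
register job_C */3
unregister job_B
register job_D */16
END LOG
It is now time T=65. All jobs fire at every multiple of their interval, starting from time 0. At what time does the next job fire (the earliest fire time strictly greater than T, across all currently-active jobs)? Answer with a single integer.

Op 1: register job_C */10 -> active={job_C:*/10}
Op 2: register job_D */18 -> active={job_C:*/10, job_D:*/18}
Op 3: register job_A */5 -> active={job_A:*/5, job_C:*/10, job_D:*/18}
Op 4: register job_C */12 -> active={job_A:*/5, job_C:*/12, job_D:*/18}
Op 5: register job_A */3 -> active={job_A:*/3, job_C:*/12, job_D:*/18}
Op 6: register job_B */11 -> active={job_A:*/3, job_B:*/11, job_C:*/12, job_D:*/18}
Op 7: register job_C */3 -> active={job_A:*/3, job_B:*/11, job_C:*/3, job_D:*/18}
Op 8: unregister job_B -> active={job_A:*/3, job_C:*/3, job_D:*/18}
Op 9: register job_D */16 -> active={job_A:*/3, job_C:*/3, job_D:*/16}
  job_A: interval 3, next fire after T=65 is 66
  job_C: interval 3, next fire after T=65 is 66
  job_D: interval 16, next fire after T=65 is 80
Earliest fire time = 66 (job job_A)

Answer: 66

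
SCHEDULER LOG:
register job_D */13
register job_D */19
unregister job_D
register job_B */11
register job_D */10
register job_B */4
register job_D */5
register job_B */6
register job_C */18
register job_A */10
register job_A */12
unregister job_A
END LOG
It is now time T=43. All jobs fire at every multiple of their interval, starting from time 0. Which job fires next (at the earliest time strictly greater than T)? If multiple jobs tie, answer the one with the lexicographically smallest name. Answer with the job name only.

Answer: job_D

Derivation:
Op 1: register job_D */13 -> active={job_D:*/13}
Op 2: register job_D */19 -> active={job_D:*/19}
Op 3: unregister job_D -> active={}
Op 4: register job_B */11 -> active={job_B:*/11}
Op 5: register job_D */10 -> active={job_B:*/11, job_D:*/10}
Op 6: register job_B */4 -> active={job_B:*/4, job_D:*/10}
Op 7: register job_D */5 -> active={job_B:*/4, job_D:*/5}
Op 8: register job_B */6 -> active={job_B:*/6, job_D:*/5}
Op 9: register job_C */18 -> active={job_B:*/6, job_C:*/18, job_D:*/5}
Op 10: register job_A */10 -> active={job_A:*/10, job_B:*/6, job_C:*/18, job_D:*/5}
Op 11: register job_A */12 -> active={job_A:*/12, job_B:*/6, job_C:*/18, job_D:*/5}
Op 12: unregister job_A -> active={job_B:*/6, job_C:*/18, job_D:*/5}
  job_B: interval 6, next fire after T=43 is 48
  job_C: interval 18, next fire after T=43 is 54
  job_D: interval 5, next fire after T=43 is 45
Earliest = 45, winner (lex tiebreak) = job_D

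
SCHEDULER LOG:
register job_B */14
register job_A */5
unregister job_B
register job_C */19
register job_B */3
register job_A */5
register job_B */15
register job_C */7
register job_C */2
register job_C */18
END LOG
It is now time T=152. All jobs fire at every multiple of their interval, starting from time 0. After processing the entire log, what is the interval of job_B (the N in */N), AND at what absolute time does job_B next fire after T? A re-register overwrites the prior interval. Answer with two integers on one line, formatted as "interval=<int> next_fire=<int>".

Answer: interval=15 next_fire=165

Derivation:
Op 1: register job_B */14 -> active={job_B:*/14}
Op 2: register job_A */5 -> active={job_A:*/5, job_B:*/14}
Op 3: unregister job_B -> active={job_A:*/5}
Op 4: register job_C */19 -> active={job_A:*/5, job_C:*/19}
Op 5: register job_B */3 -> active={job_A:*/5, job_B:*/3, job_C:*/19}
Op 6: register job_A */5 -> active={job_A:*/5, job_B:*/3, job_C:*/19}
Op 7: register job_B */15 -> active={job_A:*/5, job_B:*/15, job_C:*/19}
Op 8: register job_C */7 -> active={job_A:*/5, job_B:*/15, job_C:*/7}
Op 9: register job_C */2 -> active={job_A:*/5, job_B:*/15, job_C:*/2}
Op 10: register job_C */18 -> active={job_A:*/5, job_B:*/15, job_C:*/18}
Final interval of job_B = 15
Next fire of job_B after T=152: (152//15+1)*15 = 165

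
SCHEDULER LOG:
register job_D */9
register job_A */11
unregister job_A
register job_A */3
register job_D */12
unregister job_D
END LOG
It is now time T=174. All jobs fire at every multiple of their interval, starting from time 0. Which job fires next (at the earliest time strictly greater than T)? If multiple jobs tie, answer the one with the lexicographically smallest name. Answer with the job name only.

Answer: job_A

Derivation:
Op 1: register job_D */9 -> active={job_D:*/9}
Op 2: register job_A */11 -> active={job_A:*/11, job_D:*/9}
Op 3: unregister job_A -> active={job_D:*/9}
Op 4: register job_A */3 -> active={job_A:*/3, job_D:*/9}
Op 5: register job_D */12 -> active={job_A:*/3, job_D:*/12}
Op 6: unregister job_D -> active={job_A:*/3}
  job_A: interval 3, next fire after T=174 is 177
Earliest = 177, winner (lex tiebreak) = job_A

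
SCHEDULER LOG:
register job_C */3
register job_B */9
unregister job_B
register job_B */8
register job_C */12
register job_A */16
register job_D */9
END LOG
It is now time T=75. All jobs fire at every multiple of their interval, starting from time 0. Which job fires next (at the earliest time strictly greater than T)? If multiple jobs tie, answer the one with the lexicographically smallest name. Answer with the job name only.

Answer: job_A

Derivation:
Op 1: register job_C */3 -> active={job_C:*/3}
Op 2: register job_B */9 -> active={job_B:*/9, job_C:*/3}
Op 3: unregister job_B -> active={job_C:*/3}
Op 4: register job_B */8 -> active={job_B:*/8, job_C:*/3}
Op 5: register job_C */12 -> active={job_B:*/8, job_C:*/12}
Op 6: register job_A */16 -> active={job_A:*/16, job_B:*/8, job_C:*/12}
Op 7: register job_D */9 -> active={job_A:*/16, job_B:*/8, job_C:*/12, job_D:*/9}
  job_A: interval 16, next fire after T=75 is 80
  job_B: interval 8, next fire after T=75 is 80
  job_C: interval 12, next fire after T=75 is 84
  job_D: interval 9, next fire after T=75 is 81
Earliest = 80, winner (lex tiebreak) = job_A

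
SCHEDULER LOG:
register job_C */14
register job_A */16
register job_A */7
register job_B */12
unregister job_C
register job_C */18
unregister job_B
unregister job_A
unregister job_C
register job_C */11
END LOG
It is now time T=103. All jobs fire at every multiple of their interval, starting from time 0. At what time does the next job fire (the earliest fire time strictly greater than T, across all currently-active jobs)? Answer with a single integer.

Op 1: register job_C */14 -> active={job_C:*/14}
Op 2: register job_A */16 -> active={job_A:*/16, job_C:*/14}
Op 3: register job_A */7 -> active={job_A:*/7, job_C:*/14}
Op 4: register job_B */12 -> active={job_A:*/7, job_B:*/12, job_C:*/14}
Op 5: unregister job_C -> active={job_A:*/7, job_B:*/12}
Op 6: register job_C */18 -> active={job_A:*/7, job_B:*/12, job_C:*/18}
Op 7: unregister job_B -> active={job_A:*/7, job_C:*/18}
Op 8: unregister job_A -> active={job_C:*/18}
Op 9: unregister job_C -> active={}
Op 10: register job_C */11 -> active={job_C:*/11}
  job_C: interval 11, next fire after T=103 is 110
Earliest fire time = 110 (job job_C)

Answer: 110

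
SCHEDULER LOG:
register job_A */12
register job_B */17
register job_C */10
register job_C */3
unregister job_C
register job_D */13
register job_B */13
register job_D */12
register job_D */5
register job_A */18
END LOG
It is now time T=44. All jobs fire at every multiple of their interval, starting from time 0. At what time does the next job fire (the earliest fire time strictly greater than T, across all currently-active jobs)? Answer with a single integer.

Op 1: register job_A */12 -> active={job_A:*/12}
Op 2: register job_B */17 -> active={job_A:*/12, job_B:*/17}
Op 3: register job_C */10 -> active={job_A:*/12, job_B:*/17, job_C:*/10}
Op 4: register job_C */3 -> active={job_A:*/12, job_B:*/17, job_C:*/3}
Op 5: unregister job_C -> active={job_A:*/12, job_B:*/17}
Op 6: register job_D */13 -> active={job_A:*/12, job_B:*/17, job_D:*/13}
Op 7: register job_B */13 -> active={job_A:*/12, job_B:*/13, job_D:*/13}
Op 8: register job_D */12 -> active={job_A:*/12, job_B:*/13, job_D:*/12}
Op 9: register job_D */5 -> active={job_A:*/12, job_B:*/13, job_D:*/5}
Op 10: register job_A */18 -> active={job_A:*/18, job_B:*/13, job_D:*/5}
  job_A: interval 18, next fire after T=44 is 54
  job_B: interval 13, next fire after T=44 is 52
  job_D: interval 5, next fire after T=44 is 45
Earliest fire time = 45 (job job_D)

Answer: 45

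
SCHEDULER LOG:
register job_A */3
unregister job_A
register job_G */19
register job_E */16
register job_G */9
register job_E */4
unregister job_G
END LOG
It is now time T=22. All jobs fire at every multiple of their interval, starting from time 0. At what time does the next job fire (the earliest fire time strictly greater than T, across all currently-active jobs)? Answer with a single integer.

Op 1: register job_A */3 -> active={job_A:*/3}
Op 2: unregister job_A -> active={}
Op 3: register job_G */19 -> active={job_G:*/19}
Op 4: register job_E */16 -> active={job_E:*/16, job_G:*/19}
Op 5: register job_G */9 -> active={job_E:*/16, job_G:*/9}
Op 6: register job_E */4 -> active={job_E:*/4, job_G:*/9}
Op 7: unregister job_G -> active={job_E:*/4}
  job_E: interval 4, next fire after T=22 is 24
Earliest fire time = 24 (job job_E)

Answer: 24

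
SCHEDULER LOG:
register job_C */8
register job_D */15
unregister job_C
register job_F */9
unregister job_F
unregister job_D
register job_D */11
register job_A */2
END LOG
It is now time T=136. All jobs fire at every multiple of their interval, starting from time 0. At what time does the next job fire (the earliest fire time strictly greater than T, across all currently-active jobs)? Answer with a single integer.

Op 1: register job_C */8 -> active={job_C:*/8}
Op 2: register job_D */15 -> active={job_C:*/8, job_D:*/15}
Op 3: unregister job_C -> active={job_D:*/15}
Op 4: register job_F */9 -> active={job_D:*/15, job_F:*/9}
Op 5: unregister job_F -> active={job_D:*/15}
Op 6: unregister job_D -> active={}
Op 7: register job_D */11 -> active={job_D:*/11}
Op 8: register job_A */2 -> active={job_A:*/2, job_D:*/11}
  job_A: interval 2, next fire after T=136 is 138
  job_D: interval 11, next fire after T=136 is 143
Earliest fire time = 138 (job job_A)

Answer: 138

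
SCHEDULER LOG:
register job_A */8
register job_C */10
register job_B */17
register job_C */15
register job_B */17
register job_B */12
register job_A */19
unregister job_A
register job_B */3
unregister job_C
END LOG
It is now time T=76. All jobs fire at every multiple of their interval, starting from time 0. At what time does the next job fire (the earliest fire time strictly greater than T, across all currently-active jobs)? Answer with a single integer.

Answer: 78

Derivation:
Op 1: register job_A */8 -> active={job_A:*/8}
Op 2: register job_C */10 -> active={job_A:*/8, job_C:*/10}
Op 3: register job_B */17 -> active={job_A:*/8, job_B:*/17, job_C:*/10}
Op 4: register job_C */15 -> active={job_A:*/8, job_B:*/17, job_C:*/15}
Op 5: register job_B */17 -> active={job_A:*/8, job_B:*/17, job_C:*/15}
Op 6: register job_B */12 -> active={job_A:*/8, job_B:*/12, job_C:*/15}
Op 7: register job_A */19 -> active={job_A:*/19, job_B:*/12, job_C:*/15}
Op 8: unregister job_A -> active={job_B:*/12, job_C:*/15}
Op 9: register job_B */3 -> active={job_B:*/3, job_C:*/15}
Op 10: unregister job_C -> active={job_B:*/3}
  job_B: interval 3, next fire after T=76 is 78
Earliest fire time = 78 (job job_B)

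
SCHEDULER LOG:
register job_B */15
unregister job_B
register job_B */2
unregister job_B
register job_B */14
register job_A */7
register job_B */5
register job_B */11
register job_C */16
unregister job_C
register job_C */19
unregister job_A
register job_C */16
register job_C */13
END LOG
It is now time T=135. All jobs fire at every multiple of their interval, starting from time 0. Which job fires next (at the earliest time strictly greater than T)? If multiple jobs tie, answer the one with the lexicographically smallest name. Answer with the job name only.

Op 1: register job_B */15 -> active={job_B:*/15}
Op 2: unregister job_B -> active={}
Op 3: register job_B */2 -> active={job_B:*/2}
Op 4: unregister job_B -> active={}
Op 5: register job_B */14 -> active={job_B:*/14}
Op 6: register job_A */7 -> active={job_A:*/7, job_B:*/14}
Op 7: register job_B */5 -> active={job_A:*/7, job_B:*/5}
Op 8: register job_B */11 -> active={job_A:*/7, job_B:*/11}
Op 9: register job_C */16 -> active={job_A:*/7, job_B:*/11, job_C:*/16}
Op 10: unregister job_C -> active={job_A:*/7, job_B:*/11}
Op 11: register job_C */19 -> active={job_A:*/7, job_B:*/11, job_C:*/19}
Op 12: unregister job_A -> active={job_B:*/11, job_C:*/19}
Op 13: register job_C */16 -> active={job_B:*/11, job_C:*/16}
Op 14: register job_C */13 -> active={job_B:*/11, job_C:*/13}
  job_B: interval 11, next fire after T=135 is 143
  job_C: interval 13, next fire after T=135 is 143
Earliest = 143, winner (lex tiebreak) = job_B

Answer: job_B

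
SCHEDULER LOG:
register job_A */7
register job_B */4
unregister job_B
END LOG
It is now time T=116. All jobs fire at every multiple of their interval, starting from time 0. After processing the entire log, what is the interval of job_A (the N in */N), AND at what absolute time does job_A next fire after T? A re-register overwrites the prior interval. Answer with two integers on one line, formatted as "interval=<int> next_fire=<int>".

Answer: interval=7 next_fire=119

Derivation:
Op 1: register job_A */7 -> active={job_A:*/7}
Op 2: register job_B */4 -> active={job_A:*/7, job_B:*/4}
Op 3: unregister job_B -> active={job_A:*/7}
Final interval of job_A = 7
Next fire of job_A after T=116: (116//7+1)*7 = 119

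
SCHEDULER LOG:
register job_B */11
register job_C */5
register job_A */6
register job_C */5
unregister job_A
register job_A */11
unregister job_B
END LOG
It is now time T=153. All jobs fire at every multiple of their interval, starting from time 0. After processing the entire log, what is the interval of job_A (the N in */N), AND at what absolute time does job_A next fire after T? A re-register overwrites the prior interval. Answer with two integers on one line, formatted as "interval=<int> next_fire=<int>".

Answer: interval=11 next_fire=154

Derivation:
Op 1: register job_B */11 -> active={job_B:*/11}
Op 2: register job_C */5 -> active={job_B:*/11, job_C:*/5}
Op 3: register job_A */6 -> active={job_A:*/6, job_B:*/11, job_C:*/5}
Op 4: register job_C */5 -> active={job_A:*/6, job_B:*/11, job_C:*/5}
Op 5: unregister job_A -> active={job_B:*/11, job_C:*/5}
Op 6: register job_A */11 -> active={job_A:*/11, job_B:*/11, job_C:*/5}
Op 7: unregister job_B -> active={job_A:*/11, job_C:*/5}
Final interval of job_A = 11
Next fire of job_A after T=153: (153//11+1)*11 = 154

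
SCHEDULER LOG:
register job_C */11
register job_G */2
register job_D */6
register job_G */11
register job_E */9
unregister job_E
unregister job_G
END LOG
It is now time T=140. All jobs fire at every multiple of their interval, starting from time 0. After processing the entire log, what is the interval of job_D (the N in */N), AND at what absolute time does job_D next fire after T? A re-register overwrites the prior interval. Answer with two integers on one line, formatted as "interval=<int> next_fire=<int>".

Op 1: register job_C */11 -> active={job_C:*/11}
Op 2: register job_G */2 -> active={job_C:*/11, job_G:*/2}
Op 3: register job_D */6 -> active={job_C:*/11, job_D:*/6, job_G:*/2}
Op 4: register job_G */11 -> active={job_C:*/11, job_D:*/6, job_G:*/11}
Op 5: register job_E */9 -> active={job_C:*/11, job_D:*/6, job_E:*/9, job_G:*/11}
Op 6: unregister job_E -> active={job_C:*/11, job_D:*/6, job_G:*/11}
Op 7: unregister job_G -> active={job_C:*/11, job_D:*/6}
Final interval of job_D = 6
Next fire of job_D after T=140: (140//6+1)*6 = 144

Answer: interval=6 next_fire=144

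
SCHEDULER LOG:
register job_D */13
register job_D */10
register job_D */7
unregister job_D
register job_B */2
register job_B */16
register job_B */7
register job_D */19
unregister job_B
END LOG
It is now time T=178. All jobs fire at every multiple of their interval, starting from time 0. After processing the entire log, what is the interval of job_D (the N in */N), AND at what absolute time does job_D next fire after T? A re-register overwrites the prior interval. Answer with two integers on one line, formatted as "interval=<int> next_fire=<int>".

Op 1: register job_D */13 -> active={job_D:*/13}
Op 2: register job_D */10 -> active={job_D:*/10}
Op 3: register job_D */7 -> active={job_D:*/7}
Op 4: unregister job_D -> active={}
Op 5: register job_B */2 -> active={job_B:*/2}
Op 6: register job_B */16 -> active={job_B:*/16}
Op 7: register job_B */7 -> active={job_B:*/7}
Op 8: register job_D */19 -> active={job_B:*/7, job_D:*/19}
Op 9: unregister job_B -> active={job_D:*/19}
Final interval of job_D = 19
Next fire of job_D after T=178: (178//19+1)*19 = 190

Answer: interval=19 next_fire=190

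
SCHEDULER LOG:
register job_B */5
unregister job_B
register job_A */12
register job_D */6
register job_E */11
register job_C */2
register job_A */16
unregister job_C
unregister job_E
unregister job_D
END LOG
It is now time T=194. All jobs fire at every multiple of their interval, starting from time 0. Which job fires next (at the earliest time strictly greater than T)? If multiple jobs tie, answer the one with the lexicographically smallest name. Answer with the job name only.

Answer: job_A

Derivation:
Op 1: register job_B */5 -> active={job_B:*/5}
Op 2: unregister job_B -> active={}
Op 3: register job_A */12 -> active={job_A:*/12}
Op 4: register job_D */6 -> active={job_A:*/12, job_D:*/6}
Op 5: register job_E */11 -> active={job_A:*/12, job_D:*/6, job_E:*/11}
Op 6: register job_C */2 -> active={job_A:*/12, job_C:*/2, job_D:*/6, job_E:*/11}
Op 7: register job_A */16 -> active={job_A:*/16, job_C:*/2, job_D:*/6, job_E:*/11}
Op 8: unregister job_C -> active={job_A:*/16, job_D:*/6, job_E:*/11}
Op 9: unregister job_E -> active={job_A:*/16, job_D:*/6}
Op 10: unregister job_D -> active={job_A:*/16}
  job_A: interval 16, next fire after T=194 is 208
Earliest = 208, winner (lex tiebreak) = job_A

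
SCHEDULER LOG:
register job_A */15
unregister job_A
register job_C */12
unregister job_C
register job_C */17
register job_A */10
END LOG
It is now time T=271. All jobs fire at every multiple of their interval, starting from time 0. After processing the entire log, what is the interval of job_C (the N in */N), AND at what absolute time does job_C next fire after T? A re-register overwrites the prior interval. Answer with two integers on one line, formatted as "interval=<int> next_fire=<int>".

Answer: interval=17 next_fire=272

Derivation:
Op 1: register job_A */15 -> active={job_A:*/15}
Op 2: unregister job_A -> active={}
Op 3: register job_C */12 -> active={job_C:*/12}
Op 4: unregister job_C -> active={}
Op 5: register job_C */17 -> active={job_C:*/17}
Op 6: register job_A */10 -> active={job_A:*/10, job_C:*/17}
Final interval of job_C = 17
Next fire of job_C after T=271: (271//17+1)*17 = 272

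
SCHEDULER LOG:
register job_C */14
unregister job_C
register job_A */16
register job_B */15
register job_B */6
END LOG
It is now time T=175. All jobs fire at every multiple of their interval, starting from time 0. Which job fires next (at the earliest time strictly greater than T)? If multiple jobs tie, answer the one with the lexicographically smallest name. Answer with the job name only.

Op 1: register job_C */14 -> active={job_C:*/14}
Op 2: unregister job_C -> active={}
Op 3: register job_A */16 -> active={job_A:*/16}
Op 4: register job_B */15 -> active={job_A:*/16, job_B:*/15}
Op 5: register job_B */6 -> active={job_A:*/16, job_B:*/6}
  job_A: interval 16, next fire after T=175 is 176
  job_B: interval 6, next fire after T=175 is 180
Earliest = 176, winner (lex tiebreak) = job_A

Answer: job_A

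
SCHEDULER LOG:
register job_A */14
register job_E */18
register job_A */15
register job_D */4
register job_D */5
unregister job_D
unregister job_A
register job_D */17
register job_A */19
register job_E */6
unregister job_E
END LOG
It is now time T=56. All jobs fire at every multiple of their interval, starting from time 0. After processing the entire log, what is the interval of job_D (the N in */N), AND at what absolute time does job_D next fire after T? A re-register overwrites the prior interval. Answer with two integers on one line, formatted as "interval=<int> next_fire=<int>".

Answer: interval=17 next_fire=68

Derivation:
Op 1: register job_A */14 -> active={job_A:*/14}
Op 2: register job_E */18 -> active={job_A:*/14, job_E:*/18}
Op 3: register job_A */15 -> active={job_A:*/15, job_E:*/18}
Op 4: register job_D */4 -> active={job_A:*/15, job_D:*/4, job_E:*/18}
Op 5: register job_D */5 -> active={job_A:*/15, job_D:*/5, job_E:*/18}
Op 6: unregister job_D -> active={job_A:*/15, job_E:*/18}
Op 7: unregister job_A -> active={job_E:*/18}
Op 8: register job_D */17 -> active={job_D:*/17, job_E:*/18}
Op 9: register job_A */19 -> active={job_A:*/19, job_D:*/17, job_E:*/18}
Op 10: register job_E */6 -> active={job_A:*/19, job_D:*/17, job_E:*/6}
Op 11: unregister job_E -> active={job_A:*/19, job_D:*/17}
Final interval of job_D = 17
Next fire of job_D after T=56: (56//17+1)*17 = 68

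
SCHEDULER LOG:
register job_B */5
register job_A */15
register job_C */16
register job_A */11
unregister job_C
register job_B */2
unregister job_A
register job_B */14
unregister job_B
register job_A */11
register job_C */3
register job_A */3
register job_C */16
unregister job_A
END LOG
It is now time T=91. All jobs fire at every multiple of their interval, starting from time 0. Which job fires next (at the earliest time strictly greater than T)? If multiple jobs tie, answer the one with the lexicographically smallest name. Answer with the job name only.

Answer: job_C

Derivation:
Op 1: register job_B */5 -> active={job_B:*/5}
Op 2: register job_A */15 -> active={job_A:*/15, job_B:*/5}
Op 3: register job_C */16 -> active={job_A:*/15, job_B:*/5, job_C:*/16}
Op 4: register job_A */11 -> active={job_A:*/11, job_B:*/5, job_C:*/16}
Op 5: unregister job_C -> active={job_A:*/11, job_B:*/5}
Op 6: register job_B */2 -> active={job_A:*/11, job_B:*/2}
Op 7: unregister job_A -> active={job_B:*/2}
Op 8: register job_B */14 -> active={job_B:*/14}
Op 9: unregister job_B -> active={}
Op 10: register job_A */11 -> active={job_A:*/11}
Op 11: register job_C */3 -> active={job_A:*/11, job_C:*/3}
Op 12: register job_A */3 -> active={job_A:*/3, job_C:*/3}
Op 13: register job_C */16 -> active={job_A:*/3, job_C:*/16}
Op 14: unregister job_A -> active={job_C:*/16}
  job_C: interval 16, next fire after T=91 is 96
Earliest = 96, winner (lex tiebreak) = job_C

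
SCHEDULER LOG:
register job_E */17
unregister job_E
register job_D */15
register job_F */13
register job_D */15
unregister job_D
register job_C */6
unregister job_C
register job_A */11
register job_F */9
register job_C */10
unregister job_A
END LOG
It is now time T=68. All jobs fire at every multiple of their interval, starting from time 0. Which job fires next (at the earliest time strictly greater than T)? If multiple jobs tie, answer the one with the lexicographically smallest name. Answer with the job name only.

Op 1: register job_E */17 -> active={job_E:*/17}
Op 2: unregister job_E -> active={}
Op 3: register job_D */15 -> active={job_D:*/15}
Op 4: register job_F */13 -> active={job_D:*/15, job_F:*/13}
Op 5: register job_D */15 -> active={job_D:*/15, job_F:*/13}
Op 6: unregister job_D -> active={job_F:*/13}
Op 7: register job_C */6 -> active={job_C:*/6, job_F:*/13}
Op 8: unregister job_C -> active={job_F:*/13}
Op 9: register job_A */11 -> active={job_A:*/11, job_F:*/13}
Op 10: register job_F */9 -> active={job_A:*/11, job_F:*/9}
Op 11: register job_C */10 -> active={job_A:*/11, job_C:*/10, job_F:*/9}
Op 12: unregister job_A -> active={job_C:*/10, job_F:*/9}
  job_C: interval 10, next fire after T=68 is 70
  job_F: interval 9, next fire after T=68 is 72
Earliest = 70, winner (lex tiebreak) = job_C

Answer: job_C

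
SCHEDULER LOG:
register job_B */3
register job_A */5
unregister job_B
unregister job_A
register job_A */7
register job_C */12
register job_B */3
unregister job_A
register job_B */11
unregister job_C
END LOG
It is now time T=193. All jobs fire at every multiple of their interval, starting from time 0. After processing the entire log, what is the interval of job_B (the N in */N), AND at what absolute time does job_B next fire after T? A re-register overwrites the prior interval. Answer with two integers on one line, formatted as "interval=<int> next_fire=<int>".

Answer: interval=11 next_fire=198

Derivation:
Op 1: register job_B */3 -> active={job_B:*/3}
Op 2: register job_A */5 -> active={job_A:*/5, job_B:*/3}
Op 3: unregister job_B -> active={job_A:*/5}
Op 4: unregister job_A -> active={}
Op 5: register job_A */7 -> active={job_A:*/7}
Op 6: register job_C */12 -> active={job_A:*/7, job_C:*/12}
Op 7: register job_B */3 -> active={job_A:*/7, job_B:*/3, job_C:*/12}
Op 8: unregister job_A -> active={job_B:*/3, job_C:*/12}
Op 9: register job_B */11 -> active={job_B:*/11, job_C:*/12}
Op 10: unregister job_C -> active={job_B:*/11}
Final interval of job_B = 11
Next fire of job_B after T=193: (193//11+1)*11 = 198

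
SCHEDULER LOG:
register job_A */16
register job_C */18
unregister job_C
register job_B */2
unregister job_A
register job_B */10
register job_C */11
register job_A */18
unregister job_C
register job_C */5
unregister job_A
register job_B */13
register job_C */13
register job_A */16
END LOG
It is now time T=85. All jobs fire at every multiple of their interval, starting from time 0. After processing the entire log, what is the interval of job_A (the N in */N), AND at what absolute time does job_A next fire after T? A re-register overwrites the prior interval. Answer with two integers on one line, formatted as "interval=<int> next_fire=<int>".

Answer: interval=16 next_fire=96

Derivation:
Op 1: register job_A */16 -> active={job_A:*/16}
Op 2: register job_C */18 -> active={job_A:*/16, job_C:*/18}
Op 3: unregister job_C -> active={job_A:*/16}
Op 4: register job_B */2 -> active={job_A:*/16, job_B:*/2}
Op 5: unregister job_A -> active={job_B:*/2}
Op 6: register job_B */10 -> active={job_B:*/10}
Op 7: register job_C */11 -> active={job_B:*/10, job_C:*/11}
Op 8: register job_A */18 -> active={job_A:*/18, job_B:*/10, job_C:*/11}
Op 9: unregister job_C -> active={job_A:*/18, job_B:*/10}
Op 10: register job_C */5 -> active={job_A:*/18, job_B:*/10, job_C:*/5}
Op 11: unregister job_A -> active={job_B:*/10, job_C:*/5}
Op 12: register job_B */13 -> active={job_B:*/13, job_C:*/5}
Op 13: register job_C */13 -> active={job_B:*/13, job_C:*/13}
Op 14: register job_A */16 -> active={job_A:*/16, job_B:*/13, job_C:*/13}
Final interval of job_A = 16
Next fire of job_A after T=85: (85//16+1)*16 = 96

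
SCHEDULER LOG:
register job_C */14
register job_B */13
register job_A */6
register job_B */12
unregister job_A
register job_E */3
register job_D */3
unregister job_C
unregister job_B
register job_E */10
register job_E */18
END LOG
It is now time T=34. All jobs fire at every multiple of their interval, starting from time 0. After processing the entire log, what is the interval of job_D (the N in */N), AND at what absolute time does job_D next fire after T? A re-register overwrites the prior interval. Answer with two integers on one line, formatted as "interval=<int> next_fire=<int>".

Op 1: register job_C */14 -> active={job_C:*/14}
Op 2: register job_B */13 -> active={job_B:*/13, job_C:*/14}
Op 3: register job_A */6 -> active={job_A:*/6, job_B:*/13, job_C:*/14}
Op 4: register job_B */12 -> active={job_A:*/6, job_B:*/12, job_C:*/14}
Op 5: unregister job_A -> active={job_B:*/12, job_C:*/14}
Op 6: register job_E */3 -> active={job_B:*/12, job_C:*/14, job_E:*/3}
Op 7: register job_D */3 -> active={job_B:*/12, job_C:*/14, job_D:*/3, job_E:*/3}
Op 8: unregister job_C -> active={job_B:*/12, job_D:*/3, job_E:*/3}
Op 9: unregister job_B -> active={job_D:*/3, job_E:*/3}
Op 10: register job_E */10 -> active={job_D:*/3, job_E:*/10}
Op 11: register job_E */18 -> active={job_D:*/3, job_E:*/18}
Final interval of job_D = 3
Next fire of job_D after T=34: (34//3+1)*3 = 36

Answer: interval=3 next_fire=36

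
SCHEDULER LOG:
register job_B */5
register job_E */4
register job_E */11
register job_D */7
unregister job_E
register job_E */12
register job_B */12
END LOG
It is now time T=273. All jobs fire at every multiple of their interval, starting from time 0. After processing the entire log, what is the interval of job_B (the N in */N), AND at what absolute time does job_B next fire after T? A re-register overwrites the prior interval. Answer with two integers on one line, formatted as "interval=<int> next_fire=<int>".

Answer: interval=12 next_fire=276

Derivation:
Op 1: register job_B */5 -> active={job_B:*/5}
Op 2: register job_E */4 -> active={job_B:*/5, job_E:*/4}
Op 3: register job_E */11 -> active={job_B:*/5, job_E:*/11}
Op 4: register job_D */7 -> active={job_B:*/5, job_D:*/7, job_E:*/11}
Op 5: unregister job_E -> active={job_B:*/5, job_D:*/7}
Op 6: register job_E */12 -> active={job_B:*/5, job_D:*/7, job_E:*/12}
Op 7: register job_B */12 -> active={job_B:*/12, job_D:*/7, job_E:*/12}
Final interval of job_B = 12
Next fire of job_B after T=273: (273//12+1)*12 = 276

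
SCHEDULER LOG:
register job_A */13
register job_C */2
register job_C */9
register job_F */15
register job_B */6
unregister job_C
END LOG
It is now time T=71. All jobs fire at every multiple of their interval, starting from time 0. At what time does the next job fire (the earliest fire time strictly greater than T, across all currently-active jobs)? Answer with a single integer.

Answer: 72

Derivation:
Op 1: register job_A */13 -> active={job_A:*/13}
Op 2: register job_C */2 -> active={job_A:*/13, job_C:*/2}
Op 3: register job_C */9 -> active={job_A:*/13, job_C:*/9}
Op 4: register job_F */15 -> active={job_A:*/13, job_C:*/9, job_F:*/15}
Op 5: register job_B */6 -> active={job_A:*/13, job_B:*/6, job_C:*/9, job_F:*/15}
Op 6: unregister job_C -> active={job_A:*/13, job_B:*/6, job_F:*/15}
  job_A: interval 13, next fire after T=71 is 78
  job_B: interval 6, next fire after T=71 is 72
  job_F: interval 15, next fire after T=71 is 75
Earliest fire time = 72 (job job_B)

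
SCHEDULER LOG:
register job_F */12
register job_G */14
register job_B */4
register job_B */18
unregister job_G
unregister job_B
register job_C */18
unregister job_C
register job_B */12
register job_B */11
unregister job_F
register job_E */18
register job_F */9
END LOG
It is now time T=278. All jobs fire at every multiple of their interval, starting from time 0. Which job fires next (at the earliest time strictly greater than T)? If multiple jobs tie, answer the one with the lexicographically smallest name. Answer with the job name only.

Op 1: register job_F */12 -> active={job_F:*/12}
Op 2: register job_G */14 -> active={job_F:*/12, job_G:*/14}
Op 3: register job_B */4 -> active={job_B:*/4, job_F:*/12, job_G:*/14}
Op 4: register job_B */18 -> active={job_B:*/18, job_F:*/12, job_G:*/14}
Op 5: unregister job_G -> active={job_B:*/18, job_F:*/12}
Op 6: unregister job_B -> active={job_F:*/12}
Op 7: register job_C */18 -> active={job_C:*/18, job_F:*/12}
Op 8: unregister job_C -> active={job_F:*/12}
Op 9: register job_B */12 -> active={job_B:*/12, job_F:*/12}
Op 10: register job_B */11 -> active={job_B:*/11, job_F:*/12}
Op 11: unregister job_F -> active={job_B:*/11}
Op 12: register job_E */18 -> active={job_B:*/11, job_E:*/18}
Op 13: register job_F */9 -> active={job_B:*/11, job_E:*/18, job_F:*/9}
  job_B: interval 11, next fire after T=278 is 286
  job_E: interval 18, next fire after T=278 is 288
  job_F: interval 9, next fire after T=278 is 279
Earliest = 279, winner (lex tiebreak) = job_F

Answer: job_F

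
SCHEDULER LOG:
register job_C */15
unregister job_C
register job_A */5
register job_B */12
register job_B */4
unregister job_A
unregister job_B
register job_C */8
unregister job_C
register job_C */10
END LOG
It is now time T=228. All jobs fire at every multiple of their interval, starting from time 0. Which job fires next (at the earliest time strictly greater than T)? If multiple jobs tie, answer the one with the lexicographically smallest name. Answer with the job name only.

Op 1: register job_C */15 -> active={job_C:*/15}
Op 2: unregister job_C -> active={}
Op 3: register job_A */5 -> active={job_A:*/5}
Op 4: register job_B */12 -> active={job_A:*/5, job_B:*/12}
Op 5: register job_B */4 -> active={job_A:*/5, job_B:*/4}
Op 6: unregister job_A -> active={job_B:*/4}
Op 7: unregister job_B -> active={}
Op 8: register job_C */8 -> active={job_C:*/8}
Op 9: unregister job_C -> active={}
Op 10: register job_C */10 -> active={job_C:*/10}
  job_C: interval 10, next fire after T=228 is 230
Earliest = 230, winner (lex tiebreak) = job_C

Answer: job_C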